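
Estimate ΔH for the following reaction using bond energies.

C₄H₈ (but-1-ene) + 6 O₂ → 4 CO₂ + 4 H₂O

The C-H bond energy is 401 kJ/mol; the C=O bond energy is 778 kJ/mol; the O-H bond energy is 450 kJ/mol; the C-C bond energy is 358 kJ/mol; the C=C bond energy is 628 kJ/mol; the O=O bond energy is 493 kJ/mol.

ΔH ≈ −2314 kJ

Bonds broken (reactants):
  C-C: 2 × 358 = 716
  C-H: 8 × 401 = 3208
  C=C: 1 × 628 = 628
  O=O: 6 × 493 = 2958
  Σ(broken) = 7510 kJ
Bonds formed (products):
  C=O: 8 × 778 = 6224
  O-H: 8 × 450 = 3600
  Σ(formed) = 9824 kJ
ΔH = Σ(broken) − Σ(formed) = 7510 − 9824 = −2314 kJ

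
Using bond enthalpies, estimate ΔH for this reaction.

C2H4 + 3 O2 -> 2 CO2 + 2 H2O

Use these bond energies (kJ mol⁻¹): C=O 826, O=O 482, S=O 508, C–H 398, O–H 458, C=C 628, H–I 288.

Bonds broken (reactants):
  C–H: 4 × 398 = 1592
  C=C: 1 × 628 = 628
  O=O: 3 × 482 = 1446
  Σ(broken) = 3666 kJ
Bonds formed (products):
  C=O: 4 × 826 = 3304
  O–H: 4 × 458 = 1832
  Σ(formed) = 5136 kJ
ΔH = Σ(broken) − Σ(formed) = 3666 − 5136 = −1470 kJ

ΔH ≈ −1470 kJ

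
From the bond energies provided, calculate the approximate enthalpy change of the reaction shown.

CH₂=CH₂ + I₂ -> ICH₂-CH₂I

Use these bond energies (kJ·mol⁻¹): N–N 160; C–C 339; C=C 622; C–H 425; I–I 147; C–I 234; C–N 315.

Bonds broken (reactants):
  C–H: 4 × 425 = 1700
  C=C: 1 × 622 = 622
  I–I: 1 × 147 = 147
  Σ(broken) = 2469 kJ
Bonds formed (products):
  C–C: 1 × 339 = 339
  C–H: 4 × 425 = 1700
  C–I: 2 × 234 = 468
  Σ(formed) = 2507 kJ
ΔH = Σ(broken) − Σ(formed) = 2469 − 2507 = −38 kJ

ΔH ≈ −38 kJ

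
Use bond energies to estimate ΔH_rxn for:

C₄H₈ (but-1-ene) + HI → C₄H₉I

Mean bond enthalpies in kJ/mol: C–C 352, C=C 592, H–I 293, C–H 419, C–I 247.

ΔH ≈ −133 kJ

Bonds broken (reactants):
  C–C: 2 × 352 = 704
  C–H: 8 × 419 = 3352
  C=C: 1 × 592 = 592
  H–I: 1 × 293 = 293
  Σ(broken) = 4941 kJ
Bonds formed (products):
  C–C: 3 × 352 = 1056
  C–H: 9 × 419 = 3771
  C–I: 1 × 247 = 247
  Σ(formed) = 5074 kJ
ΔH = Σ(broken) − Σ(formed) = 4941 − 5074 = −133 kJ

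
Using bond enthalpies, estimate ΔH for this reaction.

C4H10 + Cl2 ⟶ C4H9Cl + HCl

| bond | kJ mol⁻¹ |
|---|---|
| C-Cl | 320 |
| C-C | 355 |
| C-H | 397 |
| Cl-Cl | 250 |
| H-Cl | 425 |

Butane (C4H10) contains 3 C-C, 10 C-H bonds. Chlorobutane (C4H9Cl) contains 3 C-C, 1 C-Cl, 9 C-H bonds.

Bonds broken (reactants):
  C-C: 3 × 355 = 1065
  C-H: 10 × 397 = 3970
  Cl-Cl: 1 × 250 = 250
  Σ(broken) = 5285 kJ
Bonds formed (products):
  C-C: 3 × 355 = 1065
  C-Cl: 1 × 320 = 320
  C-H: 9 × 397 = 3573
  H-Cl: 1 × 425 = 425
  Σ(formed) = 5383 kJ
ΔH = Σ(broken) − Σ(formed) = 5285 − 5383 = −98 kJ

ΔH ≈ −98 kJ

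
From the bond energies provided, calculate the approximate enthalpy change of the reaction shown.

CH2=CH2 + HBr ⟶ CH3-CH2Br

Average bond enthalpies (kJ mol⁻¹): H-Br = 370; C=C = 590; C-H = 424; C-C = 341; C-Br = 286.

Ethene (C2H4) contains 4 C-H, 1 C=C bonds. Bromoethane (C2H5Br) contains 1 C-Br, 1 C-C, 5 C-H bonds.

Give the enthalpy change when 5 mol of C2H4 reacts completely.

Bonds broken (reactants):
  C-H: 4 × 424 = 1696
  C=C: 1 × 590 = 590
  H-Br: 1 × 370 = 370
  Σ(broken) = 2656 kJ
Bonds formed (products):
  C-Br: 1 × 286 = 286
  C-C: 1 × 341 = 341
  C-H: 5 × 424 = 2120
  Σ(formed) = 2747 kJ
ΔH = Σ(broken) − Σ(formed) = 2656 − 2747 = −91 kJ
For 5× the reaction as written: 5 × (−91) = −455 kJ

ΔH = −455 kJ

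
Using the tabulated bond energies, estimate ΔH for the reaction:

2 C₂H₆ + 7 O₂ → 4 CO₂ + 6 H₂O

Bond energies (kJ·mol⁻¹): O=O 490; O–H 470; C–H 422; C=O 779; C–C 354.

ΔH ≈ −2670 kJ

Bonds broken (reactants):
  C–C: 2 × 354 = 708
  C–H: 12 × 422 = 5064
  O=O: 7 × 490 = 3430
  Σ(broken) = 9202 kJ
Bonds formed (products):
  C=O: 8 × 779 = 6232
  O–H: 12 × 470 = 5640
  Σ(formed) = 11872 kJ
ΔH = Σ(broken) − Σ(formed) = 9202 − 11872 = −2670 kJ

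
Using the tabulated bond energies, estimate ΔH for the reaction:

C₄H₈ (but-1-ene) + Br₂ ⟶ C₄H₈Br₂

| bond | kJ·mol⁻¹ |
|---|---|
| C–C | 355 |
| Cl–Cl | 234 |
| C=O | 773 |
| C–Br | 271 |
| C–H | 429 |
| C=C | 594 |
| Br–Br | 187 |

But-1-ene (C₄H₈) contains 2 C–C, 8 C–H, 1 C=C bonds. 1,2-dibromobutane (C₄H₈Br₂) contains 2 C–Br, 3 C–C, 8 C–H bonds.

Bonds broken (reactants):
  Br–Br: 1 × 187 = 187
  C–C: 2 × 355 = 710
  C–H: 8 × 429 = 3432
  C=C: 1 × 594 = 594
  Σ(broken) = 4923 kJ
Bonds formed (products):
  C–Br: 2 × 271 = 542
  C–C: 3 × 355 = 1065
  C–H: 8 × 429 = 3432
  Σ(formed) = 5039 kJ
ΔH = Σ(broken) − Σ(formed) = 4923 − 5039 = −116 kJ

ΔH ≈ −116 kJ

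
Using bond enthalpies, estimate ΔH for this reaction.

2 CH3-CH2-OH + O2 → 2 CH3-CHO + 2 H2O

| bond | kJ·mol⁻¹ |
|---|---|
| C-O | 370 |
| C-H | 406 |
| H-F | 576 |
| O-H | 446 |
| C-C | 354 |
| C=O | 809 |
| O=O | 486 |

Bonds broken (reactants):
  C-C: 2 × 354 = 708
  C-H: 10 × 406 = 4060
  C-O: 2 × 370 = 740
  O-H: 2 × 446 = 892
  O=O: 1 × 486 = 486
  Σ(broken) = 6886 kJ
Bonds formed (products):
  C-C: 2 × 354 = 708
  C-H: 8 × 406 = 3248
  C=O: 2 × 809 = 1618
  O-H: 4 × 446 = 1784
  Σ(formed) = 7358 kJ
ΔH = Σ(broken) − Σ(formed) = 6886 − 7358 = −472 kJ

ΔH ≈ −472 kJ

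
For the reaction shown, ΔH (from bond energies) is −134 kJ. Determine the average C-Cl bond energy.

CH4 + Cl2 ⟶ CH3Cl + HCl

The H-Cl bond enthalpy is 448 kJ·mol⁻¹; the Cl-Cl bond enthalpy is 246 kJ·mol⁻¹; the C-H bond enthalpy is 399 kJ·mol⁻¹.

Let D be the C-Cl bond energy.
Σ(broken) = 4×399 + 1×246 = 1842
Σ(formed) = 1×D + 3×399 + 1×448 = 1645 + D
ΔH = Σ(broken) − Σ(formed) = (1842) − (1645 + D) = +197 − D
Setting this equal to −134 kJ gives D = 331 kJ/mol.

D(C-Cl) ≈ 331 kJ/mol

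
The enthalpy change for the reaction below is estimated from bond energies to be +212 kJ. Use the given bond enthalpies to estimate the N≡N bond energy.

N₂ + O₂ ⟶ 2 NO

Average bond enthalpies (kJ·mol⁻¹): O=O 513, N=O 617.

Let D be the N≡N bond energy.
Σ(broken) = 1×D + 1×513 = 513 + D
Σ(formed) = 2×617 = 1234
ΔH = Σ(broken) − Σ(formed) = (513 + D) − (1234) = −721 + D
Setting this equal to +212 kJ gives D = 933 kJ/mol.

D(N≡N) ≈ 933 kJ/mol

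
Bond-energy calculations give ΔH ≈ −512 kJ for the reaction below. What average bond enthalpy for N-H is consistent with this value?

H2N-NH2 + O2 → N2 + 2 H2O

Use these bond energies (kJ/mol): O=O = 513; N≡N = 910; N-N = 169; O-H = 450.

D(N-H) ≈ 379 kJ/mol

Let D be the N-H bond energy.
Σ(broken) = 4×D + 1×169 + 1×513 = 682 + 4D
Σ(formed) = 1×910 + 4×450 = 2710
ΔH = Σ(broken) − Σ(formed) = (682 + 4D) − (2710) = −2028 + 4D
Setting this equal to −512 kJ gives 4D = 1516, so D = 379 kJ/mol.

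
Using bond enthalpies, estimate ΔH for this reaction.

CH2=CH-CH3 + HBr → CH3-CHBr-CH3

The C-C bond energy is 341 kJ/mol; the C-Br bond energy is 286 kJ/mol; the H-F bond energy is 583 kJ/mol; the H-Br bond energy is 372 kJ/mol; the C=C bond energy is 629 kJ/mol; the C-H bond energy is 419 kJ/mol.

ΔH ≈ −45 kJ

Bonds broken (reactants):
  C-C: 1 × 341 = 341
  C-H: 6 × 419 = 2514
  C=C: 1 × 629 = 629
  H-Br: 1 × 372 = 372
  Σ(broken) = 3856 kJ
Bonds formed (products):
  C-Br: 1 × 286 = 286
  C-C: 2 × 341 = 682
  C-H: 7 × 419 = 2933
  Σ(formed) = 3901 kJ
ΔH = Σ(broken) − Σ(formed) = 3856 − 3901 = −45 kJ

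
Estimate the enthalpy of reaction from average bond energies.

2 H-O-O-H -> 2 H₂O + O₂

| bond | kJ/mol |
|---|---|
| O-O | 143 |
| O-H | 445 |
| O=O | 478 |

ΔH ≈ −192 kJ

Bonds broken (reactants):
  O-H: 4 × 445 = 1780
  O-O: 2 × 143 = 286
  Σ(broken) = 2066 kJ
Bonds formed (products):
  O-H: 4 × 445 = 1780
  O=O: 1 × 478 = 478
  Σ(formed) = 2258 kJ
ΔH = Σ(broken) − Σ(formed) = 2066 − 2258 = −192 kJ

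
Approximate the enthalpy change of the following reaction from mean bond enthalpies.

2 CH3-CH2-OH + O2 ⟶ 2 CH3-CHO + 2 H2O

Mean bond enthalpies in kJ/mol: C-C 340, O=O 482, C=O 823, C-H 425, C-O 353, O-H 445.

Bonds broken (reactants):
  C-C: 2 × 340 = 680
  C-H: 10 × 425 = 4250
  C-O: 2 × 353 = 706
  O-H: 2 × 445 = 890
  O=O: 1 × 482 = 482
  Σ(broken) = 7008 kJ
Bonds formed (products):
  C-C: 2 × 340 = 680
  C-H: 8 × 425 = 3400
  C=O: 2 × 823 = 1646
  O-H: 4 × 445 = 1780
  Σ(formed) = 7506 kJ
ΔH = Σ(broken) − Σ(formed) = 7008 − 7506 = −498 kJ

ΔH ≈ −498 kJ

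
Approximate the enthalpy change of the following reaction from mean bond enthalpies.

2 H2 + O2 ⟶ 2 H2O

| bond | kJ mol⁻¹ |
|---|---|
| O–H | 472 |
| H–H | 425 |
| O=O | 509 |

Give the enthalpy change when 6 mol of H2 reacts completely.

ΔH = −1587 kJ

Bonds broken (reactants):
  H–H: 2 × 425 = 850
  O=O: 1 × 509 = 509
  Σ(broken) = 1359 kJ
Bonds formed (products):
  O–H: 4 × 472 = 1888
  Σ(formed) = 1888 kJ
ΔH = Σ(broken) − Σ(formed) = 1359 − 1888 = −529 kJ
For 3× the reaction as written: 3 × (−529) = −1587 kJ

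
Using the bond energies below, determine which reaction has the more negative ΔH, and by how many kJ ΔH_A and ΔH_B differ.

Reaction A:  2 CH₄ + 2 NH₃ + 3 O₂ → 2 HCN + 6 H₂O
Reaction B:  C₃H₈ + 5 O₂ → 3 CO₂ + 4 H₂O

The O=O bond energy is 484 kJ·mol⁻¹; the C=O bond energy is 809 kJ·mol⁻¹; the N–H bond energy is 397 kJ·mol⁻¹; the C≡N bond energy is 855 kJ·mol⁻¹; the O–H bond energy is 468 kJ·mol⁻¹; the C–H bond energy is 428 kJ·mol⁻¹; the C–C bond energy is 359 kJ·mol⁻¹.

Reaction A:
  Bonds broken (reactants):
    C–H: 8 × 428 = 3424
    N–H: 6 × 397 = 2382
    O=O: 3 × 484 = 1452
    Σ(broken) = 7258 kJ
  Bonds formed (products):
    C≡N: 2 × 855 = 1710
    C–H: 2 × 428 = 856
    O–H: 12 × 468 = 5616
    Σ(formed) = 8182 kJ
  ΔH_A = 7258 − 8182 = −924 kJ
Reaction B:
  Bonds broken (reactants):
    C–C: 2 × 359 = 718
    C–H: 8 × 428 = 3424
    O=O: 5 × 484 = 2420
    Σ(broken) = 6562 kJ
  Bonds formed (products):
    C=O: 6 × 809 = 4854
    O–H: 8 × 468 = 3744
    Σ(formed) = 8598 kJ
  ΔH_B = 6562 − 8598 = −2036 kJ
ΔH_A − ΔH_B = +1112 kJ, so reaction B has the more negative ΔH; |ΔH_A − ΔH_B| = 1112 kJ.

Reaction B, by 1112 kJ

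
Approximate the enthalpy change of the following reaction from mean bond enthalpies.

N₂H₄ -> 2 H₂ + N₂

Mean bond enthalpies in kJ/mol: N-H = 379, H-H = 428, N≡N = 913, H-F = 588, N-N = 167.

Bonds broken (reactants):
  N-H: 4 × 379 = 1516
  N-N: 1 × 167 = 167
  Σ(broken) = 1683 kJ
Bonds formed (products):
  H-H: 2 × 428 = 856
  N≡N: 1 × 913 = 913
  Σ(formed) = 1769 kJ
ΔH = Σ(broken) − Σ(formed) = 1683 − 1769 = −86 kJ

ΔH ≈ −86 kJ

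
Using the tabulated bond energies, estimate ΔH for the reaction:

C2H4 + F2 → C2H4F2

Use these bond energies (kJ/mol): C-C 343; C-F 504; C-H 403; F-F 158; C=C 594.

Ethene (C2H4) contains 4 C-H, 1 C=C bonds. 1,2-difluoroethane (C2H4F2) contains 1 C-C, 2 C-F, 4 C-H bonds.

Bonds broken (reactants):
  C-H: 4 × 403 = 1612
  C=C: 1 × 594 = 594
  F-F: 1 × 158 = 158
  Σ(broken) = 2364 kJ
Bonds formed (products):
  C-C: 1 × 343 = 343
  C-F: 2 × 504 = 1008
  C-H: 4 × 403 = 1612
  Σ(formed) = 2963 kJ
ΔH = Σ(broken) − Σ(formed) = 2364 − 2963 = −599 kJ

ΔH ≈ −599 kJ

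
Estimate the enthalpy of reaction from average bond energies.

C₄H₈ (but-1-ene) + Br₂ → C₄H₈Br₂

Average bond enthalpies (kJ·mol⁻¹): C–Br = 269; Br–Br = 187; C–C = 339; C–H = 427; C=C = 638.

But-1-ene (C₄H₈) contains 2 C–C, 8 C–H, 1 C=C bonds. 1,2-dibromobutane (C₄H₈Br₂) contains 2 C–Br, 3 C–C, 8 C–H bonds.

ΔH ≈ −52 kJ

Bonds broken (reactants):
  Br–Br: 1 × 187 = 187
  C–C: 2 × 339 = 678
  C–H: 8 × 427 = 3416
  C=C: 1 × 638 = 638
  Σ(broken) = 4919 kJ
Bonds formed (products):
  C–Br: 2 × 269 = 538
  C–C: 3 × 339 = 1017
  C–H: 8 × 427 = 3416
  Σ(formed) = 4971 kJ
ΔH = Σ(broken) − Σ(formed) = 4919 − 4971 = −52 kJ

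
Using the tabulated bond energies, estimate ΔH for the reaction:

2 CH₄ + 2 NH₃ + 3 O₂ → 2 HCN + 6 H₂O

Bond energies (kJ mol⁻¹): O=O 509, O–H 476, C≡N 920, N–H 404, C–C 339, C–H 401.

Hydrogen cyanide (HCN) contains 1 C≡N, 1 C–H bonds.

ΔH ≈ −1195 kJ

Bonds broken (reactants):
  C–H: 8 × 401 = 3208
  N–H: 6 × 404 = 2424
  O=O: 3 × 509 = 1527
  Σ(broken) = 7159 kJ
Bonds formed (products):
  C≡N: 2 × 920 = 1840
  C–H: 2 × 401 = 802
  O–H: 12 × 476 = 5712
  Σ(formed) = 8354 kJ
ΔH = Σ(broken) − Σ(formed) = 7159 − 8354 = −1195 kJ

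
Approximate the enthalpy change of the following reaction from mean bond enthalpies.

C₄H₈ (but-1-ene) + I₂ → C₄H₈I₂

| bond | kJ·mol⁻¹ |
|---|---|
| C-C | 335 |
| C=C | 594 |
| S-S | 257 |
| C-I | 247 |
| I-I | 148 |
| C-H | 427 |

Bonds broken (reactants):
  C-C: 2 × 335 = 670
  C-H: 8 × 427 = 3416
  C=C: 1 × 594 = 594
  I-I: 1 × 148 = 148
  Σ(broken) = 4828 kJ
Bonds formed (products):
  C-C: 3 × 335 = 1005
  C-H: 8 × 427 = 3416
  C-I: 2 × 247 = 494
  Σ(formed) = 4915 kJ
ΔH = Σ(broken) − Σ(formed) = 4828 − 4915 = −87 kJ

ΔH ≈ −87 kJ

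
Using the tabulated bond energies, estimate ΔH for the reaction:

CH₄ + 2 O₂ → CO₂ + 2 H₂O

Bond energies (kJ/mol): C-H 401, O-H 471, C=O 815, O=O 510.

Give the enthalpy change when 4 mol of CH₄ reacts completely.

ΔH = −3560 kJ

Bonds broken (reactants):
  C-H: 4 × 401 = 1604
  O=O: 2 × 510 = 1020
  Σ(broken) = 2624 kJ
Bonds formed (products):
  C=O: 2 × 815 = 1630
  O-H: 4 × 471 = 1884
  Σ(formed) = 3514 kJ
ΔH = Σ(broken) − Σ(formed) = 2624 − 3514 = −890 kJ
For 4× the reaction as written: 4 × (−890) = −3560 kJ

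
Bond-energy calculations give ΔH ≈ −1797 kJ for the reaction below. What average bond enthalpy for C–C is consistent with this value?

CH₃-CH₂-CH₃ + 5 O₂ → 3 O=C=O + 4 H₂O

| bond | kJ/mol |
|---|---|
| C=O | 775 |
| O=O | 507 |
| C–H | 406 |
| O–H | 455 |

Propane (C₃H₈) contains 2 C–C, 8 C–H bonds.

Let D be the C–C bond energy.
Σ(broken) = 2×D + 8×406 + 5×507 = 5783 + 2D
Σ(formed) = 6×775 + 8×455 = 8290
ΔH = Σ(broken) − Σ(formed) = (5783 + 2D) − (8290) = −2507 + 2D
Setting this equal to −1797 kJ gives 2D = 710, so D = 355 kJ/mol.

D(C–C) ≈ 355 kJ/mol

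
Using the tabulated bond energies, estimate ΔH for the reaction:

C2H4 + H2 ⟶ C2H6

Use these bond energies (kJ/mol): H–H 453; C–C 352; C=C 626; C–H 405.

Bonds broken (reactants):
  C–H: 4 × 405 = 1620
  C=C: 1 × 626 = 626
  H–H: 1 × 453 = 453
  Σ(broken) = 2699 kJ
Bonds formed (products):
  C–C: 1 × 352 = 352
  C–H: 6 × 405 = 2430
  Σ(formed) = 2782 kJ
ΔH = Σ(broken) − Σ(formed) = 2699 − 2782 = −83 kJ

ΔH ≈ −83 kJ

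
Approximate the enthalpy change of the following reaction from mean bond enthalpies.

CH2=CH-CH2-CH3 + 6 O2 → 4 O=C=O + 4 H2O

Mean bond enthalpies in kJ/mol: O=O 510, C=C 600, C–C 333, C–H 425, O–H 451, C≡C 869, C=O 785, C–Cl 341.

ΔH ≈ −2162 kJ

Bonds broken (reactants):
  C–C: 2 × 333 = 666
  C–H: 8 × 425 = 3400
  C=C: 1 × 600 = 600
  O=O: 6 × 510 = 3060
  Σ(broken) = 7726 kJ
Bonds formed (products):
  C=O: 8 × 785 = 6280
  O–H: 8 × 451 = 3608
  Σ(formed) = 9888 kJ
ΔH = Σ(broken) − Σ(formed) = 7726 − 9888 = −2162 kJ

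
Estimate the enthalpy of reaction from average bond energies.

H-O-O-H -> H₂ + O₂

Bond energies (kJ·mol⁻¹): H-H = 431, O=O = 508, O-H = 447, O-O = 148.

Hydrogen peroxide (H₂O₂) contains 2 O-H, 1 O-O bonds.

Bonds broken (reactants):
  O-H: 2 × 447 = 894
  O-O: 1 × 148 = 148
  Σ(broken) = 1042 kJ
Bonds formed (products):
  H-H: 1 × 431 = 431
  O=O: 1 × 508 = 508
  Σ(formed) = 939 kJ
ΔH = Σ(broken) − Σ(formed) = 1042 − 939 = +103 kJ

ΔH ≈ +103 kJ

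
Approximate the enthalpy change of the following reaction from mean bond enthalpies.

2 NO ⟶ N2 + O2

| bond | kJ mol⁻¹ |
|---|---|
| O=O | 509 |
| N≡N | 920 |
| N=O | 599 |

Bonds broken (reactants):
  N=O: 2 × 599 = 1198
  Σ(broken) = 1198 kJ
Bonds formed (products):
  N≡N: 1 × 920 = 920
  O=O: 1 × 509 = 509
  Σ(formed) = 1429 kJ
ΔH = Σ(broken) − Σ(formed) = 1198 − 1429 = −231 kJ

ΔH ≈ −231 kJ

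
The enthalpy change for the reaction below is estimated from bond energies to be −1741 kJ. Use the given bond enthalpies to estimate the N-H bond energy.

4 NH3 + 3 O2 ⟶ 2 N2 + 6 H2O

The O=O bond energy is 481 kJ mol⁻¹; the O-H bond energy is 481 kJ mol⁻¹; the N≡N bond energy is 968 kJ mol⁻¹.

Let D be the N-H bond energy.
Σ(broken) = 12×D + 3×481 = 1443 + 12D
Σ(formed) = 2×968 + 12×481 = 7708
ΔH = Σ(broken) − Σ(formed) = (1443 + 12D) − (7708) = −6265 + 12D
Setting this equal to −1741 kJ gives 12D = 4524, so D = 377 kJ/mol.

D(N-H) ≈ 377 kJ/mol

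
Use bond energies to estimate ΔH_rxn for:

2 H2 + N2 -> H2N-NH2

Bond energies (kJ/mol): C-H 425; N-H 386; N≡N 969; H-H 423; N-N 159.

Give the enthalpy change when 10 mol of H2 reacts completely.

Bonds broken (reactants):
  H-H: 2 × 423 = 846
  N≡N: 1 × 969 = 969
  Σ(broken) = 1815 kJ
Bonds formed (products):
  N-H: 4 × 386 = 1544
  N-N: 1 × 159 = 159
  Σ(formed) = 1703 kJ
ΔH = Σ(broken) − Σ(formed) = 1815 − 1703 = +112 kJ
For 5× the reaction as written: 5 × (+112) = +560 kJ

ΔH = +560 kJ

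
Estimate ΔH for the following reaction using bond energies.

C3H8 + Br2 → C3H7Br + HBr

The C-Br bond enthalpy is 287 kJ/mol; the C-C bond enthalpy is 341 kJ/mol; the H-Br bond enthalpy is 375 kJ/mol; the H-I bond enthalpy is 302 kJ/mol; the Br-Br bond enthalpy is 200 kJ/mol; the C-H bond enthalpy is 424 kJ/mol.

ΔH ≈ −38 kJ

Bonds broken (reactants):
  Br-Br: 1 × 200 = 200
  C-C: 2 × 341 = 682
  C-H: 8 × 424 = 3392
  Σ(broken) = 4274 kJ
Bonds formed (products):
  C-Br: 1 × 287 = 287
  C-C: 2 × 341 = 682
  C-H: 7 × 424 = 2968
  H-Br: 1 × 375 = 375
  Σ(formed) = 4312 kJ
ΔH = Σ(broken) − Σ(formed) = 4274 − 4312 = −38 kJ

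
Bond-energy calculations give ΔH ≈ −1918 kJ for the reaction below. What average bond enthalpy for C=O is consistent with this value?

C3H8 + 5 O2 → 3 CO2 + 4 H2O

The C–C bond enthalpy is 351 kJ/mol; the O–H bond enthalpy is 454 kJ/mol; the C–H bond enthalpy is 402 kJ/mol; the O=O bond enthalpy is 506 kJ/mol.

D(C=O) ≈ 789 kJ/mol

Let D be the C=O bond energy.
Σ(broken) = 2×351 + 8×402 + 5×506 = 6448
Σ(formed) = 6×D + 8×454 = 3632 + 6D
ΔH = Σ(broken) − Σ(formed) = (6448) − (3632 + 6D) = +2816 − 6D
Setting this equal to −1918 kJ gives 6D = 4734, so D = 789 kJ/mol.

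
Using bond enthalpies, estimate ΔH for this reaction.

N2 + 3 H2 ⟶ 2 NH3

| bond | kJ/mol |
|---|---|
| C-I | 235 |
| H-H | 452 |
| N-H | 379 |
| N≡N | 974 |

ΔH ≈ +56 kJ

Bonds broken (reactants):
  H-H: 3 × 452 = 1356
  N≡N: 1 × 974 = 974
  Σ(broken) = 2330 kJ
Bonds formed (products):
  N-H: 6 × 379 = 2274
  Σ(formed) = 2274 kJ
ΔH = Σ(broken) − Σ(formed) = 2330 − 2274 = +56 kJ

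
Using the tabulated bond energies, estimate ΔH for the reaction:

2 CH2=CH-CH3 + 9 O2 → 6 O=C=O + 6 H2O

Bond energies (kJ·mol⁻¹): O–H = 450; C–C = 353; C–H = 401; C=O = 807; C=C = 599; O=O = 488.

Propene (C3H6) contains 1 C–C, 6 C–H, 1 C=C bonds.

Bonds broken (reactants):
  C–C: 2 × 353 = 706
  C–H: 12 × 401 = 4812
  C=C: 2 × 599 = 1198
  O=O: 9 × 488 = 4392
  Σ(broken) = 11108 kJ
Bonds formed (products):
  C=O: 12 × 807 = 9684
  O–H: 12 × 450 = 5400
  Σ(formed) = 15084 kJ
ΔH = Σ(broken) − Σ(formed) = 11108 − 15084 = −3976 kJ

ΔH ≈ −3976 kJ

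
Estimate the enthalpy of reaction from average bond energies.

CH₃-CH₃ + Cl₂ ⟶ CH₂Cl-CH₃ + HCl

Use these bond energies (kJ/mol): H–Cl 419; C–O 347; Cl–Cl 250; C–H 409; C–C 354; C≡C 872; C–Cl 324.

Bonds broken (reactants):
  C–C: 1 × 354 = 354
  C–H: 6 × 409 = 2454
  Cl–Cl: 1 × 250 = 250
  Σ(broken) = 3058 kJ
Bonds formed (products):
  C–C: 1 × 354 = 354
  C–Cl: 1 × 324 = 324
  C–H: 5 × 409 = 2045
  H–Cl: 1 × 419 = 419
  Σ(formed) = 3142 kJ
ΔH = Σ(broken) − Σ(formed) = 3058 − 3142 = −84 kJ

ΔH ≈ −84 kJ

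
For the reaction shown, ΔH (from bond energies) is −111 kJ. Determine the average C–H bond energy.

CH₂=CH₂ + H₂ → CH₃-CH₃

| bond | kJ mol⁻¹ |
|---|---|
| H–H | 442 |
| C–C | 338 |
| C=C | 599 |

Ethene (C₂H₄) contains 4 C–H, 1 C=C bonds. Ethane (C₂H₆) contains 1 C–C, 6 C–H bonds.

Let D be the C–H bond energy.
Σ(broken) = 4×D + 1×599 + 1×442 = 1041 + 4D
Σ(formed) = 1×338 + 6×D = 338 + 6D
ΔH = Σ(broken) − Σ(formed) = (1041 + 4D) − (338 + 6D) = +703 − 2D
Setting this equal to −111 kJ gives 2D = 814, so D = 407 kJ/mol.

D(C–H) ≈ 407 kJ/mol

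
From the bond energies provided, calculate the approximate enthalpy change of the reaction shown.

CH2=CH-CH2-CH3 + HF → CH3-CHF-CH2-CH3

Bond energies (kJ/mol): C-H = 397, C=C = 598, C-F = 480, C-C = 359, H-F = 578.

ΔH ≈ −60 kJ

Bonds broken (reactants):
  C-C: 2 × 359 = 718
  C-H: 8 × 397 = 3176
  C=C: 1 × 598 = 598
  H-F: 1 × 578 = 578
  Σ(broken) = 5070 kJ
Bonds formed (products):
  C-C: 3 × 359 = 1077
  C-F: 1 × 480 = 480
  C-H: 9 × 397 = 3573
  Σ(formed) = 5130 kJ
ΔH = Σ(broken) − Σ(formed) = 5070 − 5130 = −60 kJ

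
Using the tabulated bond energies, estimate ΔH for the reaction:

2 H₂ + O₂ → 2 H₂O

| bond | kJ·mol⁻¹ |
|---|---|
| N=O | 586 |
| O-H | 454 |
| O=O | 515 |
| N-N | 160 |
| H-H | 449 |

ΔH ≈ −403 kJ

Bonds broken (reactants):
  H-H: 2 × 449 = 898
  O=O: 1 × 515 = 515
  Σ(broken) = 1413 kJ
Bonds formed (products):
  O-H: 4 × 454 = 1816
  Σ(formed) = 1816 kJ
ΔH = Σ(broken) − Σ(formed) = 1413 − 1816 = −403 kJ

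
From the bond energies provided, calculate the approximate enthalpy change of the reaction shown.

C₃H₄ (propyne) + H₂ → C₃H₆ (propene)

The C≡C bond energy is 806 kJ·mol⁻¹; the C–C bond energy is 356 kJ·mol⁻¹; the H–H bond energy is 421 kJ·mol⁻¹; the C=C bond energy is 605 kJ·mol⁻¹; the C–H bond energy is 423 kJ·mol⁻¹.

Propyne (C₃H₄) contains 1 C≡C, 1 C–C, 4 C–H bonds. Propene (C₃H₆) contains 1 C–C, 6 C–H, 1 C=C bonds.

ΔH ≈ −224 kJ

Bonds broken (reactants):
  C≡C: 1 × 806 = 806
  C–C: 1 × 356 = 356
  C–H: 4 × 423 = 1692
  H–H: 1 × 421 = 421
  Σ(broken) = 3275 kJ
Bonds formed (products):
  C–C: 1 × 356 = 356
  C–H: 6 × 423 = 2538
  C=C: 1 × 605 = 605
  Σ(formed) = 3499 kJ
ΔH = Σ(broken) − Σ(formed) = 3275 − 3499 = −224 kJ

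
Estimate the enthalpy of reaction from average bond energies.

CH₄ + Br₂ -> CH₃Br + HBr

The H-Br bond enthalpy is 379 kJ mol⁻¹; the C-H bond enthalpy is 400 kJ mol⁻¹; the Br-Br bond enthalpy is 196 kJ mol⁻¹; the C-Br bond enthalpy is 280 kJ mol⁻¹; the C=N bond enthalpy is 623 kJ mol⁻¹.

Bonds broken (reactants):
  Br-Br: 1 × 196 = 196
  C-H: 4 × 400 = 1600
  Σ(broken) = 1796 kJ
Bonds formed (products):
  C-Br: 1 × 280 = 280
  C-H: 3 × 400 = 1200
  H-Br: 1 × 379 = 379
  Σ(formed) = 1859 kJ
ΔH = Σ(broken) − Σ(formed) = 1796 − 1859 = −63 kJ

ΔH ≈ −63 kJ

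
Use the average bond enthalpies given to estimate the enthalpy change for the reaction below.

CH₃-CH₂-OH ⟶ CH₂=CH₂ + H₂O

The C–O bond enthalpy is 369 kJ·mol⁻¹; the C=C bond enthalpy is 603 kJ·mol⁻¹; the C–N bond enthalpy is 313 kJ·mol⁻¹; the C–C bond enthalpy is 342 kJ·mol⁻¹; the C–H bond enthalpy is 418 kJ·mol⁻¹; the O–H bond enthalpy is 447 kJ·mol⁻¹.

ΔH ≈ +79 kJ

Bonds broken (reactants):
  C–C: 1 × 342 = 342
  C–H: 5 × 418 = 2090
  C–O: 1 × 369 = 369
  O–H: 1 × 447 = 447
  Σ(broken) = 3248 kJ
Bonds formed (products):
  C–H: 4 × 418 = 1672
  C=C: 1 × 603 = 603
  O–H: 2 × 447 = 894
  Σ(formed) = 3169 kJ
ΔH = Σ(broken) − Σ(formed) = 3248 − 3169 = +79 kJ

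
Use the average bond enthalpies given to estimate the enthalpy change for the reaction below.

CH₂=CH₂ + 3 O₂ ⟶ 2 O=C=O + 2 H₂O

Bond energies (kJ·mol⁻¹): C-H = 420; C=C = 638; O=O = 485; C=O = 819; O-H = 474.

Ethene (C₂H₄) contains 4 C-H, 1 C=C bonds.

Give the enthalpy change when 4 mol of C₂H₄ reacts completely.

Bonds broken (reactants):
  C-H: 4 × 420 = 1680
  C=C: 1 × 638 = 638
  O=O: 3 × 485 = 1455
  Σ(broken) = 3773 kJ
Bonds formed (products):
  C=O: 4 × 819 = 3276
  O-H: 4 × 474 = 1896
  Σ(formed) = 5172 kJ
ΔH = Σ(broken) − Σ(formed) = 3773 − 5172 = −1399 kJ
For 4× the reaction as written: 4 × (−1399) = −5596 kJ

ΔH = −5596 kJ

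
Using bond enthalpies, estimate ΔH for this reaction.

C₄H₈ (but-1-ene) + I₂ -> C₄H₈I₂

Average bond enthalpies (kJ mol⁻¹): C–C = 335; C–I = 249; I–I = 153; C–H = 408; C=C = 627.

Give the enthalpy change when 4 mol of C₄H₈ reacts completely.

ΔH = −212 kJ

Bonds broken (reactants):
  C–C: 2 × 335 = 670
  C–H: 8 × 408 = 3264
  C=C: 1 × 627 = 627
  I–I: 1 × 153 = 153
  Σ(broken) = 4714 kJ
Bonds formed (products):
  C–C: 3 × 335 = 1005
  C–H: 8 × 408 = 3264
  C–I: 2 × 249 = 498
  Σ(formed) = 4767 kJ
ΔH = Σ(broken) − Σ(formed) = 4714 − 4767 = −53 kJ
For 4× the reaction as written: 4 × (−53) = −212 kJ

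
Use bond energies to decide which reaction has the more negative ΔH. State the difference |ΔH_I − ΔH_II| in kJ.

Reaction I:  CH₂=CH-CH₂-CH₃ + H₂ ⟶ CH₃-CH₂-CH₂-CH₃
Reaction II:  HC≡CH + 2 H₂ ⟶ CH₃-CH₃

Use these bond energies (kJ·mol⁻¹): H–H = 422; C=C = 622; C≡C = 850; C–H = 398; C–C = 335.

Reaction I:
  Bonds broken (reactants):
    C–C: 2 × 335 = 670
    C–H: 8 × 398 = 3184
    C=C: 1 × 622 = 622
    H–H: 1 × 422 = 422
    Σ(broken) = 4898 kJ
  Bonds formed (products):
    C–C: 3 × 335 = 1005
    C–H: 10 × 398 = 3980
    Σ(formed) = 4985 kJ
  ΔH_I = 4898 − 4985 = −87 kJ
Reaction II:
  Bonds broken (reactants):
    C≡C: 1 × 850 = 850
    C–H: 2 × 398 = 796
    H–H: 2 × 422 = 844
    Σ(broken) = 2490 kJ
  Bonds formed (products):
    C–C: 1 × 335 = 335
    C–H: 6 × 398 = 2388
    Σ(formed) = 2723 kJ
  ΔH_II = 2490 − 2723 = −233 kJ
ΔH_I − ΔH_II = +146 kJ, so reaction II has the more negative ΔH; |ΔH_I − ΔH_II| = 146 kJ.

Reaction II, by 146 kJ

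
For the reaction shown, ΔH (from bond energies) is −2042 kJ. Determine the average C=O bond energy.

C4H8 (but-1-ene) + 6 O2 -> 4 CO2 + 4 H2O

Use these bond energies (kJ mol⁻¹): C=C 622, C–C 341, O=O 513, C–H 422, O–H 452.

D(C=O) ≈ 773 kJ/mol

Let D be the C=O bond energy.
Σ(broken) = 2×341 + 8×422 + 1×622 + 6×513 = 7758
Σ(formed) = 8×D + 8×452 = 3616 + 8D
ΔH = Σ(broken) − Σ(formed) = (7758) − (3616 + 8D) = +4142 − 8D
Setting this equal to −2042 kJ gives 8D = 6184, so D = 773 kJ/mol.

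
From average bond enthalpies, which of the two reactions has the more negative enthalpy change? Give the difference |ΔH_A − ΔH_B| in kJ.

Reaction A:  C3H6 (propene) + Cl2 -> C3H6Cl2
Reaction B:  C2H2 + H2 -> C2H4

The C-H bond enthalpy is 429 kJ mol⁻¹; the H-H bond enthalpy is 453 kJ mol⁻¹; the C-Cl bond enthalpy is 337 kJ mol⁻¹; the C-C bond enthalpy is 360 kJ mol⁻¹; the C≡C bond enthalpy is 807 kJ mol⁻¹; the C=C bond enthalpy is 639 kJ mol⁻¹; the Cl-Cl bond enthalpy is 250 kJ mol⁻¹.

Reaction A:
  Bonds broken (reactants):
    C-C: 1 × 360 = 360
    C-H: 6 × 429 = 2574
    C=C: 1 × 639 = 639
    Cl-Cl: 1 × 250 = 250
    Σ(broken) = 3823 kJ
  Bonds formed (products):
    C-C: 2 × 360 = 720
    C-Cl: 2 × 337 = 674
    C-H: 6 × 429 = 2574
    Σ(formed) = 3968 kJ
  ΔH_A = 3823 − 3968 = −145 kJ
Reaction B:
  Bonds broken (reactants):
    C≡C: 1 × 807 = 807
    C-H: 2 × 429 = 858
    H-H: 1 × 453 = 453
    Σ(broken) = 2118 kJ
  Bonds formed (products):
    C-H: 4 × 429 = 1716
    C=C: 1 × 639 = 639
    Σ(formed) = 2355 kJ
  ΔH_B = 2118 − 2355 = −237 kJ
ΔH_A − ΔH_B = +92 kJ, so reaction B has the more negative ΔH; |ΔH_A − ΔH_B| = 92 kJ.

Reaction B, by 92 kJ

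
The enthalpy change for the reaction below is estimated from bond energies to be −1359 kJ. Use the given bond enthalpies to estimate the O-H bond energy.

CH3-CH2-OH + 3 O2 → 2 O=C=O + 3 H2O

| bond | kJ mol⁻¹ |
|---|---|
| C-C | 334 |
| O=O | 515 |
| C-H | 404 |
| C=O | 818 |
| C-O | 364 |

D(O-H) ≈ 470 kJ/mol

Let D be the O-H bond energy.
Σ(broken) = 1×334 + 5×404 + 1×364 + 1×D + 3×515 = 4263 + D
Σ(formed) = 4×818 + 6×D = 3272 + 6D
ΔH = Σ(broken) − Σ(formed) = (4263 + D) − (3272 + 6D) = +991 − 5D
Setting this equal to −1359 kJ gives 5D = 2350, so D = 470 kJ/mol.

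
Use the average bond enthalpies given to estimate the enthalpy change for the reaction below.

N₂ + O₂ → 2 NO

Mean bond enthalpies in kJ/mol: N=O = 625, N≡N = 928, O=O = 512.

Bonds broken (reactants):
  N≡N: 1 × 928 = 928
  O=O: 1 × 512 = 512
  Σ(broken) = 1440 kJ
Bonds formed (products):
  N=O: 2 × 625 = 1250
  Σ(formed) = 1250 kJ
ΔH = Σ(broken) − Σ(formed) = 1440 − 1250 = +190 kJ

ΔH ≈ +190 kJ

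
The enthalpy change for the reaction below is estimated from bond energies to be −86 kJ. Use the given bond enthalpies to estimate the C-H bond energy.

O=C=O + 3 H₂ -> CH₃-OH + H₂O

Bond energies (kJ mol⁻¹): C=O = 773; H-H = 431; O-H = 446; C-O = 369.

Let D be the C-H bond energy.
Σ(broken) = 2×773 + 3×431 = 2839
Σ(formed) = 3×D + 1×369 + 3×446 = 1707 + 3D
ΔH = Σ(broken) − Σ(formed) = (2839) − (1707 + 3D) = +1132 − 3D
Setting this equal to −86 kJ gives 3D = 1218, so D = 406 kJ/mol.

D(C-H) ≈ 406 kJ/mol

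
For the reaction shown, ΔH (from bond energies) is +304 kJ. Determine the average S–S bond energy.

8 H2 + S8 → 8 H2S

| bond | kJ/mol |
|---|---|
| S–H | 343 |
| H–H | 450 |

Let D be the S–S bond energy.
Σ(broken) = 8×450 + 8×D = 3600 + 8D
Σ(formed) = 16×343 = 5488
ΔH = Σ(broken) − Σ(formed) = (3600 + 8D) − (5488) = −1888 + 8D
Setting this equal to +304 kJ gives 8D = 2192, so D = 274 kJ/mol.

D(S–S) ≈ 274 kJ/mol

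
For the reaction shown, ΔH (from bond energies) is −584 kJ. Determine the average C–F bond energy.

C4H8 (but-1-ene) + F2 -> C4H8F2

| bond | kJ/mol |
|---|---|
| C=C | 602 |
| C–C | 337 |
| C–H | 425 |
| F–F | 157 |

Let D be the C–F bond energy.
Σ(broken) = 2×337 + 8×425 + 1×602 + 1×157 = 4833
Σ(formed) = 3×337 + 2×D + 8×425 = 4411 + 2D
ΔH = Σ(broken) − Σ(formed) = (4833) − (4411 + 2D) = +422 − 2D
Setting this equal to −584 kJ gives 2D = 1006, so D = 503 kJ/mol.

D(C–F) ≈ 503 kJ/mol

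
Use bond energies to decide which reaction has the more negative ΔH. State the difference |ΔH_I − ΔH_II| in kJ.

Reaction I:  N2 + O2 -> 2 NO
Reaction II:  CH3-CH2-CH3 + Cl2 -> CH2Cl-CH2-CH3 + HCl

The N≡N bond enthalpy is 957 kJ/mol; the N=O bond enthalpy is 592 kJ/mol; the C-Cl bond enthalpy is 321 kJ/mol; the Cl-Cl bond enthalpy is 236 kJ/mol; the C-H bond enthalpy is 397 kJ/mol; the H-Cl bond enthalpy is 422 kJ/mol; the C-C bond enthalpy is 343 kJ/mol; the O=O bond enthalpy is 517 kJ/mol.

Reaction II, by 400 kJ

Reaction I:
  Bonds broken (reactants):
    N≡N: 1 × 957 = 957
    O=O: 1 × 517 = 517
    Σ(broken) = 1474 kJ
  Bonds formed (products):
    N=O: 2 × 592 = 1184
    Σ(formed) = 1184 kJ
  ΔH_I = 1474 − 1184 = +290 kJ
Reaction II:
  Bonds broken (reactants):
    C-C: 2 × 343 = 686
    C-H: 8 × 397 = 3176
    Cl-Cl: 1 × 236 = 236
    Σ(broken) = 4098 kJ
  Bonds formed (products):
    C-C: 2 × 343 = 686
    C-Cl: 1 × 321 = 321
    C-H: 7 × 397 = 2779
    H-Cl: 1 × 422 = 422
    Σ(formed) = 4208 kJ
  ΔH_II = 4098 − 4208 = −110 kJ
ΔH_I − ΔH_II = +400 kJ, so reaction II has the more negative ΔH; |ΔH_I − ΔH_II| = 400 kJ.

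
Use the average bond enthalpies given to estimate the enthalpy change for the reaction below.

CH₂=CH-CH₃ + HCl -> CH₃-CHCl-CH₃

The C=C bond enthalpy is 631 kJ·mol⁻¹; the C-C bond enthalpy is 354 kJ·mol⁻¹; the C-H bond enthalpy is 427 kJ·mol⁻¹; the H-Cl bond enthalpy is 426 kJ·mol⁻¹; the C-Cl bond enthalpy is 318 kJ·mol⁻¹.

Bonds broken (reactants):
  C-C: 1 × 354 = 354
  C-H: 6 × 427 = 2562
  C=C: 1 × 631 = 631
  H-Cl: 1 × 426 = 426
  Σ(broken) = 3973 kJ
Bonds formed (products):
  C-C: 2 × 354 = 708
  C-Cl: 1 × 318 = 318
  C-H: 7 × 427 = 2989
  Σ(formed) = 4015 kJ
ΔH = Σ(broken) − Σ(formed) = 3973 − 4015 = −42 kJ

ΔH ≈ −42 kJ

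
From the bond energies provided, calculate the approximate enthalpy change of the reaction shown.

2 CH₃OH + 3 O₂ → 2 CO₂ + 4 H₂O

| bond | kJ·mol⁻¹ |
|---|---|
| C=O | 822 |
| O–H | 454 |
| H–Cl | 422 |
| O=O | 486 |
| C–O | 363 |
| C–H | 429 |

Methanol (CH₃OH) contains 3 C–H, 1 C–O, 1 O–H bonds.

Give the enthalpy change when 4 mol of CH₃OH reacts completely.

Bonds broken (reactants):
  C–H: 6 × 429 = 2574
  C–O: 2 × 363 = 726
  O–H: 2 × 454 = 908
  O=O: 3 × 486 = 1458
  Σ(broken) = 5666 kJ
Bonds formed (products):
  C=O: 4 × 822 = 3288
  O–H: 8 × 454 = 3632
  Σ(formed) = 6920 kJ
ΔH = Σ(broken) − Σ(formed) = 5666 − 6920 = −1254 kJ
For 2× the reaction as written: 2 × (−1254) = −2508 kJ

ΔH = −2508 kJ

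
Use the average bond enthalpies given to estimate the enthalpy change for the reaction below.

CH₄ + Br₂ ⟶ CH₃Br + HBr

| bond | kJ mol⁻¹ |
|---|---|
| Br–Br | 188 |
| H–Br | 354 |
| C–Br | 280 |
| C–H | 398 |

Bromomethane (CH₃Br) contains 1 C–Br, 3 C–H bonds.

ΔH ≈ −48 kJ

Bonds broken (reactants):
  Br–Br: 1 × 188 = 188
  C–H: 4 × 398 = 1592
  Σ(broken) = 1780 kJ
Bonds formed (products):
  C–Br: 1 × 280 = 280
  C–H: 3 × 398 = 1194
  H–Br: 1 × 354 = 354
  Σ(formed) = 1828 kJ
ΔH = Σ(broken) − Σ(formed) = 1780 − 1828 = −48 kJ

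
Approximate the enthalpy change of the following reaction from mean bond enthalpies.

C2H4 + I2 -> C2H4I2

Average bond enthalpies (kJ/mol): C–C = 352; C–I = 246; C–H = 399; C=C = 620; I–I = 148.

ΔH ≈ −76 kJ

Bonds broken (reactants):
  C–H: 4 × 399 = 1596
  C=C: 1 × 620 = 620
  I–I: 1 × 148 = 148
  Σ(broken) = 2364 kJ
Bonds formed (products):
  C–C: 1 × 352 = 352
  C–H: 4 × 399 = 1596
  C–I: 2 × 246 = 492
  Σ(formed) = 2440 kJ
ΔH = Σ(broken) − Σ(formed) = 2364 − 2440 = −76 kJ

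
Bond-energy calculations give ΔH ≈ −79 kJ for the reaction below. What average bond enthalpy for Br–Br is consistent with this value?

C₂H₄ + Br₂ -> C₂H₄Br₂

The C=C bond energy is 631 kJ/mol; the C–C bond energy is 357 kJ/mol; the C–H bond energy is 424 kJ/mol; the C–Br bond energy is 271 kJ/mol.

Let D be the Br–Br bond energy.
Σ(broken) = 1×D + 4×424 + 1×631 = 2327 + D
Σ(formed) = 2×271 + 1×357 + 4×424 = 2595
ΔH = Σ(broken) − Σ(formed) = (2327 + D) − (2595) = −268 + D
Setting this equal to −79 kJ gives D = 189 kJ/mol.

D(Br–Br) ≈ 189 kJ/mol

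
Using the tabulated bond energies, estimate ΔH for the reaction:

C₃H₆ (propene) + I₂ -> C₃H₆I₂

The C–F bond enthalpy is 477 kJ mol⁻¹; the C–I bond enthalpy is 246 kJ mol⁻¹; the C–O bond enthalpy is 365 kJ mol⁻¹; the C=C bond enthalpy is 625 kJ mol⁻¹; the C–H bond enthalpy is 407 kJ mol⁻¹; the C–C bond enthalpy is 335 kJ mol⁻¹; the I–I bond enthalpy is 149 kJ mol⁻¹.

Bonds broken (reactants):
  C–C: 1 × 335 = 335
  C–H: 6 × 407 = 2442
  C=C: 1 × 625 = 625
  I–I: 1 × 149 = 149
  Σ(broken) = 3551 kJ
Bonds formed (products):
  C–C: 2 × 335 = 670
  C–H: 6 × 407 = 2442
  C–I: 2 × 246 = 492
  Σ(formed) = 3604 kJ
ΔH = Σ(broken) − Σ(formed) = 3551 − 3604 = −53 kJ

ΔH ≈ −53 kJ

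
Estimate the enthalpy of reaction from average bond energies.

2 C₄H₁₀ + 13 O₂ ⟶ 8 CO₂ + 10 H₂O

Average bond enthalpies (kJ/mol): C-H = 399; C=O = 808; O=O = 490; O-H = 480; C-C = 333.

Bonds broken (reactants):
  C-C: 6 × 333 = 1998
  C-H: 20 × 399 = 7980
  O=O: 13 × 490 = 6370
  Σ(broken) = 16348 kJ
Bonds formed (products):
  C=O: 16 × 808 = 12928
  O-H: 20 × 480 = 9600
  Σ(formed) = 22528 kJ
ΔH = Σ(broken) − Σ(formed) = 16348 − 22528 = −6180 kJ

ΔH ≈ −6180 kJ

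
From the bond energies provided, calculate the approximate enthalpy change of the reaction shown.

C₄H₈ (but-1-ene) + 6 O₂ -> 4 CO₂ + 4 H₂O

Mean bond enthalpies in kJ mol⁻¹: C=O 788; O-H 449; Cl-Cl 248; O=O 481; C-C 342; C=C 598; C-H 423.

ΔH ≈ −2344 kJ

Bonds broken (reactants):
  C-C: 2 × 342 = 684
  C-H: 8 × 423 = 3384
  C=C: 1 × 598 = 598
  O=O: 6 × 481 = 2886
  Σ(broken) = 7552 kJ
Bonds formed (products):
  C=O: 8 × 788 = 6304
  O-H: 8 × 449 = 3592
  Σ(formed) = 9896 kJ
ΔH = Σ(broken) − Σ(formed) = 7552 − 9896 = −2344 kJ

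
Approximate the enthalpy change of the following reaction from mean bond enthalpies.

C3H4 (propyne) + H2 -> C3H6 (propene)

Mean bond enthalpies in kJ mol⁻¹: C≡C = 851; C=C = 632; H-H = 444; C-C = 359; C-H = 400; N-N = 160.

ΔH ≈ −137 kJ

Bonds broken (reactants):
  C≡C: 1 × 851 = 851
  C-C: 1 × 359 = 359
  C-H: 4 × 400 = 1600
  H-H: 1 × 444 = 444
  Σ(broken) = 3254 kJ
Bonds formed (products):
  C-C: 1 × 359 = 359
  C-H: 6 × 400 = 2400
  C=C: 1 × 632 = 632
  Σ(formed) = 3391 kJ
ΔH = Σ(broken) − Σ(formed) = 3254 − 3391 = −137 kJ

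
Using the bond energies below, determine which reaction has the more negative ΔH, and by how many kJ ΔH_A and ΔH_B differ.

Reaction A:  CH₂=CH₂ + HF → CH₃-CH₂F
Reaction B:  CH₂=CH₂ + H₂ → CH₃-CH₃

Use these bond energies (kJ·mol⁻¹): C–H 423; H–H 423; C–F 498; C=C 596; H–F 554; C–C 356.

Reaction B, by 56 kJ

Reaction A:
  Bonds broken (reactants):
    C–H: 4 × 423 = 1692
    C=C: 1 × 596 = 596
    H–F: 1 × 554 = 554
    Σ(broken) = 2842 kJ
  Bonds formed (products):
    C–C: 1 × 356 = 356
    C–F: 1 × 498 = 498
    C–H: 5 × 423 = 2115
    Σ(formed) = 2969 kJ
  ΔH_A = 2842 − 2969 = −127 kJ
Reaction B:
  Bonds broken (reactants):
    C–H: 4 × 423 = 1692
    C=C: 1 × 596 = 596
    H–H: 1 × 423 = 423
    Σ(broken) = 2711 kJ
  Bonds formed (products):
    C–C: 1 × 356 = 356
    C–H: 6 × 423 = 2538
    Σ(formed) = 2894 kJ
  ΔH_B = 2711 − 2894 = −183 kJ
ΔH_A − ΔH_B = +56 kJ, so reaction B has the more negative ΔH; |ΔH_A − ΔH_B| = 56 kJ.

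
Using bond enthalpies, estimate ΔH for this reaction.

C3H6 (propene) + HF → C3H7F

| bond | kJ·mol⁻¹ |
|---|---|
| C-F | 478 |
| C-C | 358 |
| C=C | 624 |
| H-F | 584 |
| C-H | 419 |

ΔH ≈ −47 kJ

Bonds broken (reactants):
  C-C: 1 × 358 = 358
  C-H: 6 × 419 = 2514
  C=C: 1 × 624 = 624
  H-F: 1 × 584 = 584
  Σ(broken) = 4080 kJ
Bonds formed (products):
  C-C: 2 × 358 = 716
  C-F: 1 × 478 = 478
  C-H: 7 × 419 = 2933
  Σ(formed) = 4127 kJ
ΔH = Σ(broken) − Σ(formed) = 4080 − 4127 = −47 kJ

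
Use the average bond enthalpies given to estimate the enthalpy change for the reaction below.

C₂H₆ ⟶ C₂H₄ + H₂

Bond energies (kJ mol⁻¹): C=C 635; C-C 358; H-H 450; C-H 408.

Bonds broken (reactants):
  C-C: 1 × 358 = 358
  C-H: 6 × 408 = 2448
  Σ(broken) = 2806 kJ
Bonds formed (products):
  C-H: 4 × 408 = 1632
  C=C: 1 × 635 = 635
  H-H: 1 × 450 = 450
  Σ(formed) = 2717 kJ
ΔH = Σ(broken) − Σ(formed) = 2806 − 2717 = +89 kJ

ΔH ≈ +89 kJ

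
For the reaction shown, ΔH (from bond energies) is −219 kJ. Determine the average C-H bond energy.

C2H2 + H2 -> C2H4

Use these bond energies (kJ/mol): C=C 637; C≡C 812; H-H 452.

Let D be the C-H bond energy.
Σ(broken) = 1×812 + 2×D + 1×452 = 1264 + 2D
Σ(formed) = 4×D + 1×637 = 637 + 4D
ΔH = Σ(broken) − Σ(formed) = (1264 + 2D) − (637 + 4D) = +627 − 2D
Setting this equal to −219 kJ gives 2D = 846, so D = 423 kJ/mol.

D(C-H) ≈ 423 kJ/mol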